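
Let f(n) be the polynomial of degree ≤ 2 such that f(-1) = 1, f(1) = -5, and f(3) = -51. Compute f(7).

-263

Write f(n) = an^2 + bn + c. Substituting each data point gives a linear system:
  a - b + c = 1
  a + b + c = -5
  9a + 3b + c = -51
Solving the system yields a = -5, b = -3, c = 3.
So f(n) = -5n^2 - 3n + 3.
Then f(7) = -263.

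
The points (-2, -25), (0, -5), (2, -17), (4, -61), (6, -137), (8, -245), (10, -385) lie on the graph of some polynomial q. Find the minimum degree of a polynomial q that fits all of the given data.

2

Forward differences of the values at u = -2, 0, 2, 4, 6, 8, 10:
  q  : -25  -5  -17  -61  -137  -245  -385
  Δ  : 20  -12  -44  -76  -108  -140
  Δ^2: -32  -32  -32  -32  -32
  Δ^3: 0  0  0  0
  Δ^4: 0  0  0
  Δ^5: 0  0
  Δ^6: 0
The second differences are constant (-32) and nonzero, while all higher differences vanish, so the minimal degree is 2.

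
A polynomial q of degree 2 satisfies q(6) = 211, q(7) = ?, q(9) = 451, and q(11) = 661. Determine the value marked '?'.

The 3 known points determine the degree-2 polynomial uniquely.
Write q(s) = as^2 + bs + c. Substituting each data point gives a linear system:
  36a + 6b + c = 211
  81a + 9b + c = 451
  121a + 11b + c = 661
Solving the system yields a = 5, b = 5, c = 1.
So q(s) = 5s^2 + 5s + 1.
Then q(7) = 281.

281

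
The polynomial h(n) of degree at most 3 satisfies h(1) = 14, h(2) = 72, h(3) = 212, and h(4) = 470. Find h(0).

2

Write h(n) = an^3 + bn^2 + cn + d. Substituting each data point gives a linear system:
  a + b + c + d = 14
  8a + 4b + 2c + d = 72
  27a + 9b + 3c + d = 212
  64a + 16b + 4c + d = 470
Solving the system yields a = 6, b = 5, c = 1, d = 2.
So h(n) = 6n³ + 5n² + n + 2.
Then h(0) = 2.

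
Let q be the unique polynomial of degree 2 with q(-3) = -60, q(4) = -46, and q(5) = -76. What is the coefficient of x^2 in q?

-4

Write q(x) = ax^2 + bx + c. Substituting each data point gives a linear system:
  9a - 3b + c = -60
  16a + 4b + c = -46
  25a + 5b + c = -76
Solving the system yields a = -4, b = 6, c = -6.
So q(x) = -4x^2 + 6x - 6.
The leading coefficient is -4.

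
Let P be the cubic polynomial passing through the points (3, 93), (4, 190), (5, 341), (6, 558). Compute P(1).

Using the Lagrange interpolation formula with nodes 3, 4, 5, 6:
  L_0(x) = (x - 4)(x - 5)(x - 6) / -6
  L_1(x) = (x - 3)(x - 5)(x - 6) / 2
  L_2(x) = (x - 3)(x - 4)(x - 6) / -2
  L_3(x) = (x - 3)(x - 4)(x - 5) / 6
Then P(x) = 93·L_0(x) + 190·L_1(x) + 341·L_2(x) + 558·L_3(x).
Expanding and collecting terms gives P(x) = 2x^3 + 3x^2 + 2x + 6.
Evaluating at x = 1: P(1) = 13.

13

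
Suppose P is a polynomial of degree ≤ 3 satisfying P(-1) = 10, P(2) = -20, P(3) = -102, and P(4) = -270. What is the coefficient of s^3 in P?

Write P(s) = as^3 + bs^2 + cs + d. Substituting each data point gives a linear system:
  -a + b - c + d = 10
  8a + 4b + 2c + d = -20
  27a + 9b + 3c + d = -102
  64a + 16b + 4c + d = -270
Solving the system yields a = -5, b = 2, c = 3, d = 6.
So P(s) = -5s³ + 2s² + 3s + 6.
The leading coefficient is -5.

-5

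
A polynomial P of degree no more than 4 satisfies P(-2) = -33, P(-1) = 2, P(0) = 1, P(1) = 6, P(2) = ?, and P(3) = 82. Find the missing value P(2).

35

On equispaced nodes a degree-4 polynomial has vanishing fifth forward difference, so
  - P(-2) + 5·P(-1) - 10·P(0) + 10·P(1) - 5·P(2) + P(3) = 0.
Substituting the known values and solving for P(2):
  -5·P(2) = -175
  P(2) = 35.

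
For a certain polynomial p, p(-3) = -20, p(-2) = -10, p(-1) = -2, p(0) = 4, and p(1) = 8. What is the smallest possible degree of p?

Forward differences of the values at u = -3, -2, -1, 0, 1:
  p  : -20  -10  -2  4  8
  Δ  : 10  8  6  4
  Δ^2: -2  -2  -2
  Δ^3: 0  0
  Δ^4: 0
The second differences are constant (-2) and nonzero, while all higher differences vanish, so the minimal degree is 2.

2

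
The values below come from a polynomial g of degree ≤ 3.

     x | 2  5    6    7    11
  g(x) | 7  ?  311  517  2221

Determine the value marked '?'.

169

The 4 known points determine the degree-3 polynomial uniquely.
Write g(x) = ax^3 + bx^2 + cx + d. Substituting each data point gives a linear system:
  8a + 4b + 2c + d = 7
  216a + 36b + 6c + d = 311
  343a + 49b + 7c + d = 517
  1331a + 121b + 11c + d = 2221
Solving the system yields a = 2, b = -4, c = 4, d = -1.
So g(x) = 2x^3 - 4x^2 + 4x - 1.
Then g(5) = 169.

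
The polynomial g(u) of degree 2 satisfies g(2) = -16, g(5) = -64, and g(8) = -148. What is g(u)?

Write g(u) = au^2 + bu + c. Substituting each data point gives a linear system:
  4a + 2b + c = -16
  25a + 5b + c = -64
  64a + 8b + c = -148
Solving the system yields a = -2, b = -2, c = -4.
So g(u) = -2u² - 2u - 4.
Check: g(8) = -148. ✓

g(u) = -2u^2 - 2u - 4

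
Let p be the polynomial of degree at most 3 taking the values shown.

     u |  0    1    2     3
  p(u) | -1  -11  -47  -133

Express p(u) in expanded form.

Write p(u) = au^3 + bu^2 + cu + d. Substituting each data point gives a linear system:
  d = -1
  a + b + c + d = -11
  8a + 4b + 2c + d = -47
  27a + 9b + 3c + d = -133
Solving the system yields a = -4, b = -1, c = -5, d = -1.
So p(u) = -4u³ - u² - 5u - 1.
Check: p(1) = -11. ✓

p(u) = -4u^3 - u^2 - 5u - 1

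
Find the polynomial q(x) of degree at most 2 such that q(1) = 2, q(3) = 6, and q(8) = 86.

Using the Lagrange interpolation formula with nodes 1, 3, 8:
  L_0(x) = (x - 3)(x - 8) / 14
  L_1(x) = (x - 1)(x - 8) / -10
  L_2(x) = (x - 1)(x - 3) / 35
Then q(x) = 2·L_0(x) + 6·L_1(x) + 86·L_2(x).
Expanding and collecting terms gives q(x) = 2x^2 - 6x + 6.
Check: q(3) = 6. ✓

q(x) = 2x^2 - 6x + 6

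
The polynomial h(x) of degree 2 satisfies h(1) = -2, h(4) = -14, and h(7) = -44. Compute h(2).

Forward differences of the values at x = 1, 4, 7:
  h  : -2  -14  -44
  Δ  : -12  -30
  Δ^2: -18
The second differences are constant, confirming degree 2.
Interpolating (Newton forward form) and evaluating at x = 2 gives h(2) = -4.

-4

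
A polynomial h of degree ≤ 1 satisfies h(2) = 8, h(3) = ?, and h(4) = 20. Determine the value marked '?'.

The 2 known points determine the degree-1 polynomial uniquely.
Write h(t) = at + b. Substituting each data point gives a linear system:
  2a + b = 8
  4a + b = 20
Solving the system yields a = 6, b = -4.
So h(t) = 6t - 4.
Then h(3) = 14.

14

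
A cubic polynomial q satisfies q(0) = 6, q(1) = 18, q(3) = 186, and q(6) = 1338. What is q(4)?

414

Write q(n) = an^3 + bn^2 + cn + d. Substituting each data point gives a linear system:
  d = 6
  a + b + c + d = 18
  27a + 9b + 3c + d = 186
  216a + 36b + 6c + d = 1338
Solving the system yields a = 6, b = 0, c = 6, d = 6.
So q(n) = 6n³ + 6n + 6.
Then q(4) = 414.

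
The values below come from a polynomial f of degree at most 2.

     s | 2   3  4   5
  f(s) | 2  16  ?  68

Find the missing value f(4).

38

On equispaced nodes a degree-2 polynomial has vanishing third forward difference, so
  - f(2) + 3·f(3) - 3·f(4) + f(5) = 0.
Substituting the known values and solving for f(4):
  -3·f(4) = -114
  f(4) = 38.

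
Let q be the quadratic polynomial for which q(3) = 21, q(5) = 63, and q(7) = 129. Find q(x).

Write q(x) = ax^2 + bx + c. Substituting each data point gives a linear system:
  9a + 3b + c = 21
  25a + 5b + c = 63
  49a + 7b + c = 129
Solving the system yields a = 3, b = -3, c = 3.
So q(x) = 3x^2 - 3x + 3.
Check: q(7) = 129. ✓

q(x) = 3x^2 - 3x + 3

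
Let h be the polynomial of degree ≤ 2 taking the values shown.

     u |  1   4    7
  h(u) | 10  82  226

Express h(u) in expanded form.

Write h(u) = au^2 + bu + c. Substituting each data point gives a linear system:
  a + b + c = 10
  16a + 4b + c = 82
  49a + 7b + c = 226
Solving the system yields a = 4, b = 4, c = 2.
So h(u) = 4u² + 4u + 2.
Check: h(1) = 10. ✓

h(u) = 4u^2 + 4u + 2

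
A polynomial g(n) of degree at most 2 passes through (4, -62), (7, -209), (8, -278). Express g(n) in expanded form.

g(n) = -5n^2 + 6n - 6

Write g(n) = an^2 + bn + c. Substituting each data point gives a linear system:
  16a + 4b + c = -62
  49a + 7b + c = -209
  64a + 8b + c = -278
Solving the system yields a = -5, b = 6, c = -6.
So g(n) = -5n^2 + 6n - 6.
Check: g(4) = -62. ✓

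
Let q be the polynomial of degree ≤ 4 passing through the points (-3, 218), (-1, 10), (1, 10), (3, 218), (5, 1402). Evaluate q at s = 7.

5098

Forward differences of the values at s = -3, -1, 1, 3, 5:
  q  : 218  10  10  218  1402
  Δ  : -208  0  208  1184
  Δ^2: 208  208  976
  Δ^3: 0  768
  Δ^4: 768
The fourth differences are constant, confirming degree 4.
Interpolating (Newton forward form) and evaluating at s = 7 gives q(7) = 5098.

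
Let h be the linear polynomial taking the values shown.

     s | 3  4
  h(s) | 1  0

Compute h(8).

Write h(s) = as + b. Substituting each data point gives a linear system:
  3a + b = 1
  4a + b = 0
Solving the system yields a = -1, b = 4.
So h(s) = -s + 4.
Then h(8) = -4.

-4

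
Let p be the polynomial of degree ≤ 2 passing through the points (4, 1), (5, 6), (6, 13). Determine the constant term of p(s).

1

Write p(s) = as^2 + bs + c. Substituting each data point gives a linear system:
  16a + 4b + c = 1
  25a + 5b + c = 6
  36a + 6b + c = 13
Solving the system yields a = 1, b = -4, c = 1.
So p(s) = s^2 - 4s + 1.
The constant term is 1.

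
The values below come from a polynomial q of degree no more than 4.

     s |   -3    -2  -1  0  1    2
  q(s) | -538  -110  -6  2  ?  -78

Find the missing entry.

On equispaced nodes a degree-4 polynomial has vanishing fifth forward difference, so
  - q(-3) + 5·q(-2) - 10·q(-1) + 10·q(0) - 5·q(1) + q(2) = 0.
Substituting the known values and solving for q(1):
  -5·q(1) = 10
  q(1) = -2.

-2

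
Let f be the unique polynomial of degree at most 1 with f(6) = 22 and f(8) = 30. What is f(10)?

38

Using the Lagrange interpolation formula with nodes 6, 8:
  L_0(s) = (s - 8) / -2
  L_1(s) = (s - 6) / 2
Then f(s) = 22·L_0(s) + 30·L_1(s).
Expanding and collecting terms gives f(s) = 4s - 2.
Evaluating at s = 10: f(10) = 38.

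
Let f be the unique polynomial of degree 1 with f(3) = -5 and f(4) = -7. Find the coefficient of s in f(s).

Write f(s) = as + b. Substituting each data point gives a linear system:
  3a + b = -5
  4a + b = -7
Solving the system yields a = -2, b = 1.
So f(s) = -2s + 1.
The leading coefficient is -2.

-2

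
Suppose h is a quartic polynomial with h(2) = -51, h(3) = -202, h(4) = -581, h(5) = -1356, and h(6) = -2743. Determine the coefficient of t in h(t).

-1

Write h(t) = at^4 + bt^3 + ct^2 + dt + e. Substituting each data point gives a linear system:
  16a + 8b + 4c + 2d + e = -51
  81a + 27b + 9c + 3d + e = -202
  256a + 64b + 16c + 4d + e = -581
  625a + 125b + 25c + 5d + e = -1356
  1296a + 216b + 36c + 6d + e = -2743
Solving the system yields a = -2, b = 0, c = -4, d = -1, e = -1.
So h(t) = -2t⁴ - 4t² - t - 1.
The coefficient of t is -1.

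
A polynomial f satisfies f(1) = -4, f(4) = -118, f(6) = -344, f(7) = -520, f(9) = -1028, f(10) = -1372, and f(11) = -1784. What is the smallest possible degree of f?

Divided differences on the nodes 1, 4, 6, 7, 9, 10, 11:
  order 0: -4  -118  -344  -520  -1028  -1372  -1784
  order 1: -38  -113  -176  -254  -344  -412
  order 2: -15  -21  -26  -30  -34
  order 3: -1  -1  -1  -1
  order 4: 0  0  0
  order 5: 0  0
  order 6: 0
The order-3 divided differences are all -1 (nonzero) and every higher order vanishes, so the data lies on a polynomial of degree exactly 3.

3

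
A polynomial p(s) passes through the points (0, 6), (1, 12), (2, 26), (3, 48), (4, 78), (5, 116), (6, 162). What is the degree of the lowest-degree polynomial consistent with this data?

Forward differences of the values at s = 0, 1, 2, 3, 4, 5, 6:
  p  : 6  12  26  48  78  116  162
  Δ  : 6  14  22  30  38  46
  Δ^2: 8  8  8  8  8
  Δ^3: 0  0  0  0
  Δ^4: 0  0  0
  Δ^5: 0  0
  Δ^6: 0
The second differences are constant (8) and nonzero, while all higher differences vanish, so the minimal degree is 2.

2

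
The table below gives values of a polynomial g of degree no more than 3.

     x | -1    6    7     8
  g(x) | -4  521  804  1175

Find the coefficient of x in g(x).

3

Write g(x) = ax^3 + bx^2 + cx + d. Substituting each data point gives a linear system:
  -a + b - c + d = -4
  216a + 36b + 6c + d = 521
  343a + 49b + 7c + d = 804
  512a + 64b + 8c + d = 1175
Solving the system yields a = 2, b = 2, c = 3, d = -1.
So g(x) = 2x^3 + 2x^2 + 3x - 1.
The coefficient of x is 3.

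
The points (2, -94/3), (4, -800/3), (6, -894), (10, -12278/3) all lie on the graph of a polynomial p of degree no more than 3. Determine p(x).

Write p(x) = ax^3 + bx^2 + cx + d. Substituting each data point gives a linear system:
  8a + 4b + 2c + d = -94/3
  64a + 16b + 4c + d = -800/3
  216a + 36b + 6c + d = -894
  1000a + 100b + 10c + d = -12278/3
Solving the system yields a = -4, b = -1, c = 1/3, d = 4.
So p(x) = -4x^3 - x^2 + (1/3)x + 4.
Check: p(6) = -894. ✓

p(x) = -4x^3 - x^2 + (1/3)x + 4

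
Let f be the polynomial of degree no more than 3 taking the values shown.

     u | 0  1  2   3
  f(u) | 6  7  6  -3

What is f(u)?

f(u) = -u^3 + 2u^2 + 6

Write f(u) = au^3 + bu^2 + cu + d. Substituting each data point gives a linear system:
  d = 6
  a + b + c + d = 7
  8a + 4b + 2c + d = 6
  27a + 9b + 3c + d = -3
Solving the system yields a = -1, b = 2, c = 0, d = 6.
So f(u) = -u^3 + 2u^2 + 6.
Check: f(2) = 6. ✓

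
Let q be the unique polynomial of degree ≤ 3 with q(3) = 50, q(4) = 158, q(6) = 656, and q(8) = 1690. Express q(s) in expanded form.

q(s) = 4s^3 - 5s^2 - 5s + 2

Write q(s) = as^3 + bs^2 + cs + d. Substituting each data point gives a linear system:
  27a + 9b + 3c + d = 50
  64a + 16b + 4c + d = 158
  216a + 36b + 6c + d = 656
  512a + 64b + 8c + d = 1690
Solving the system yields a = 4, b = -5, c = -5, d = 2.
So q(s) = 4s³ - 5s² - 5s + 2.
Check: q(8) = 1690. ✓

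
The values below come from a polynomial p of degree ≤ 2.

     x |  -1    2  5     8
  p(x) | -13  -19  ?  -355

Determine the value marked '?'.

-133

The 3 known points determine the degree-2 polynomial uniquely.
Write p(x) = ax^2 + bx + c. Substituting each data point gives a linear system:
  a - b + c = -13
  4a + 2b + c = -19
  64a + 8b + c = -355
Solving the system yields a = -6, b = 4, c = -3.
So p(x) = -6x^2 + 4x - 3.
Then p(5) = -133.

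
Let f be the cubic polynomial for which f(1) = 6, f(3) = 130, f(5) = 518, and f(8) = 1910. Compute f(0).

-2

Using the Lagrange interpolation formula with nodes 1, 3, 5, 8:
  L_0(t) = (t - 3)(t - 5)(t - 8) / -56
  L_1(t) = (t - 1)(t - 5)(t - 8) / 20
  L_2(t) = (t - 1)(t - 3)(t - 8) / -24
  L_3(t) = (t - 1)(t - 3)(t - 5) / 105
Then f(t) = 6·L_0(t) + 130·L_1(t) + 518·L_2(t) + 1910·L_3(t).
Expanding and collecting terms gives f(t) = 3t^3 + 6t^2 - t - 2.
Evaluating at t = 0: f(0) = -2.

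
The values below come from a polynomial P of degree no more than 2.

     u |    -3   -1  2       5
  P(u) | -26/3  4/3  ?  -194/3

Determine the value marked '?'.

-41/3

The 3 known points determine the degree-2 polynomial uniquely.
Write P(u) = au^2 + bu + c. Substituting each data point gives a linear system:
  9a - 3b + c = -26/3
  a - b + c = 4/3
  25a + 5b + c = -194/3
Solving the system yields a = -2, b = -3, c = 1/3.
So P(u) = -2u^2 - 3u + 1/3.
Then P(2) = -41/3.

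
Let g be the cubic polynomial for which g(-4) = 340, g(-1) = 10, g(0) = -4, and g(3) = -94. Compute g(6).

-760

Write g(n) = an^3 + bn^2 + cn + d. Substituting each data point gives a linear system:
  -64a + 16b - 4c + d = 340
  -a + b - c + d = 10
  d = -4
  27a + 9b + 3c + d = -94
Solving the system yields a = -4, b = 4, c = -6, d = -4.
So g(n) = -4n^3 + 4n^2 - 6n - 4.
Then g(6) = -760.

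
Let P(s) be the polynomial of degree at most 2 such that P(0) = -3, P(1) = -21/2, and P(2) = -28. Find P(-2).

-18

Write P(s) = as^2 + bs + c. Substituting each data point gives a linear system:
  c = -3
  a + b + c = -21/2
  4a + 2b + c = -28
Solving the system yields a = -5, b = -5/2, c = -3.
So P(s) = -5s^2 - (5/2)s - 3.
Then P(-2) = -18.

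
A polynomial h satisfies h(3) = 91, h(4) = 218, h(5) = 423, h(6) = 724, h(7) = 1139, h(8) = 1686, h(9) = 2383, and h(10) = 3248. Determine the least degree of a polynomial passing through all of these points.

Forward differences of the values at x = 3, 4, 5, 6, 7, 8, 9, 10:
  h  : 91  218  423  724  1139  1686  2383  3248
  Δ  : 127  205  301  415  547  697  865
  Δ^2: 78  96  114  132  150  168
  Δ^3: 18  18  18  18  18
  Δ^4: 0  0  0  0
  Δ^5: 0  0  0
  Δ^6: 0  0
  Δ^7: 0
The third differences are constant (18) and nonzero, while all higher differences vanish, so the minimal degree is 3.

3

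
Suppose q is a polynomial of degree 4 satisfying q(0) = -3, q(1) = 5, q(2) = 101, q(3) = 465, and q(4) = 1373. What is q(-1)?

Using the Lagrange interpolation formula with nodes 0, 1, 2, 3, 4:
  L_0(x) = (x - 1)(x - 2)(x - 3)(x - 4) / 24
  L_1(x) = x(x - 2)(x - 3)(x - 4) / -6
  L_2(x) = x(x - 1)(x - 3)(x - 4) / 4
  L_3(x) = x(x - 1)(x - 2)(x - 4) / -6
  L_4(x) = x(x - 1)(x - 2)(x - 3) / 24
Then q(x) = -3·L_0(x) + 5·L_1(x) + 101·L_2(x) + 465·L_3(x) + 1373·L_4(x).
Expanding and collecting terms gives q(x) = 4x^4 + 6x^3 - 2x^2 - 3.
Evaluating at x = -1: q(-1) = -7.

-7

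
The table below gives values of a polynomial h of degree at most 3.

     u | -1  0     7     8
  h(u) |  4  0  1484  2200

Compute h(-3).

-66

Write h(u) = au^3 + bu^2 + cu + d. Substituting each data point gives a linear system:
  -a + b - c + d = 4
  d = 0
  343a + 49b + 7c + d = 1484
  512a + 64b + 8c + d = 2200
Solving the system yields a = 4, b = 3, c = -5, d = 0.
So h(u) = 4u^3 + 3u^2 - 5u.
Then h(-3) = -66.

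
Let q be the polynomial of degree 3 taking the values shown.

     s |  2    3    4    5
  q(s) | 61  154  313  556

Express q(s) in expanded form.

q(s) = 3s^3 + 6s^2 + 6s + 1

Using the Lagrange interpolation formula with nodes 2, 3, 4, 5:
  L_0(s) = (s - 3)(s - 4)(s - 5) / -6
  L_1(s) = (s - 2)(s - 4)(s - 5) / 2
  L_2(s) = (s - 2)(s - 3)(s - 5) / -2
  L_3(s) = (s - 2)(s - 3)(s - 4) / 6
Then q(s) = 61·L_0(s) + 154·L_1(s) + 313·L_2(s) + 556·L_3(s).
Expanding and collecting terms gives q(s) = 3s³ + 6s² + 6s + 1.
Check: q(4) = 313. ✓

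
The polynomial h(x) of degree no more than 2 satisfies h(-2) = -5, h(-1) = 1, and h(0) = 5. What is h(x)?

h(x) = -x^2 + 3x + 5

Using the Lagrange interpolation formula with nodes -2, -1, 0:
  L_0(x) = (x + 1)x / 2
  L_1(x) = (x + 2)x / -1
  L_2(x) = (x + 2)(x + 1) / 2
Then h(x) = -5·L_0(x) + 1·L_1(x) + 5·L_2(x).
Expanding and collecting terms gives h(x) = -x² + 3x + 5.
Check: h(-1) = 1. ✓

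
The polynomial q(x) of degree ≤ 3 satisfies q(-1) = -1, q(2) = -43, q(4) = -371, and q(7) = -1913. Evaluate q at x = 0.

Using the Lagrange interpolation formula with nodes -1, 2, 4, 7:
  L_0(x) = (x - 2)(x - 4)(x - 7) / -120
  L_1(x) = (x + 1)(x - 4)(x - 7) / 30
  L_2(x) = (x + 1)(x - 2)(x - 7) / -30
  L_3(x) = (x + 1)(x - 2)(x - 4) / 120
Then q(x) = -1·L_0(x) - 43·L_1(x) - 371·L_2(x) - 1913·L_3(x).
Expanding and collecting terms gives q(x) = -5x^3 - 5x^2 + 6x + 5.
Evaluating at x = 0: q(0) = 5.

5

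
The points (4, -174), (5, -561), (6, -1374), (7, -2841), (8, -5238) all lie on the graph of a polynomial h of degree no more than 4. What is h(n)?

Write h(n) = an^4 + bn^3 + cn^2 + dn + e. Substituting each data point gives a linear system:
  256a + 64b + 16c + 4d + e = -174
  625a + 125b + 25c + 5d + e = -561
  1296a + 216b + 36c + 6d + e = -1374
  2401a + 343b + 49c + 7d + e = -2841
  4096a + 512b + 64c + 8d + e = -5238
Solving the system yields a = -2, b = 6, c = -1, d = -6, e = -6.
So h(n) = -2n^4 + 6n^3 - n^2 - 6n - 6.
Check: h(5) = -561. ✓

h(n) = -2n^4 + 6n^3 - n^2 - 6n - 6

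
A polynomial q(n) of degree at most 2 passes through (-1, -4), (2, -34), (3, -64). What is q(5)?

-154

Write q(n) = an^2 + bn + c. Substituting each data point gives a linear system:
  a - b + c = -4
  4a + 2b + c = -34
  9a + 3b + c = -64
Solving the system yields a = -5, b = -5, c = -4.
So q(n) = -5n² - 5n - 4.
Then q(5) = -154.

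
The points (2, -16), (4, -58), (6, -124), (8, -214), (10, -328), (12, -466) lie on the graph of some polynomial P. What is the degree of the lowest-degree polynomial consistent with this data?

Forward differences of the values at x = 2, 4, 6, 8, 10, 12:
  P  : -16  -58  -124  -214  -328  -466
  Δ  : -42  -66  -90  -114  -138
  Δ^2: -24  -24  -24  -24
  Δ^3: 0  0  0
  Δ^4: 0  0
  Δ^5: 0
The second differences are constant (-24) and nonzero, while all higher differences vanish, so the minimal degree is 2.

2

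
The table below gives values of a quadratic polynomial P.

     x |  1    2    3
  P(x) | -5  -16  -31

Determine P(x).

P(x) = -2x^2 - 5x + 2

Using the Lagrange interpolation formula with nodes 1, 2, 3:
  L_0(x) = (x - 2)(x - 3) / 2
  L_1(x) = (x - 1)(x - 3) / -1
  L_2(x) = (x - 1)(x - 2) / 2
Then P(x) = -5·L_0(x) - 16·L_1(x) - 31·L_2(x).
Expanding and collecting terms gives P(x) = -2x² - 5x + 2.
Check: P(3) = -31. ✓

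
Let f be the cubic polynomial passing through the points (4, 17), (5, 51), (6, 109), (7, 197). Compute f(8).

321

Write f(n) = an^3 + bn^2 + cn + d. Substituting each data point gives a linear system:
  64a + 16b + 4c + d = 17
  125a + 25b + 5c + d = 51
  216a + 36b + 6c + d = 109
  343a + 49b + 7c + d = 197
Solving the system yields a = 1, b = -3, c = 0, d = 1.
So f(n) = n³ - 3n² + 1.
Then f(8) = 321.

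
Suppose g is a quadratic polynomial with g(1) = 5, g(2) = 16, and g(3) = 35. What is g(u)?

Write g(u) = au^2 + bu + c. Substituting each data point gives a linear system:
  a + b + c = 5
  4a + 2b + c = 16
  9a + 3b + c = 35
Solving the system yields a = 4, b = -1, c = 2.
So g(u) = 4u² - u + 2.
Check: g(2) = 16. ✓

g(u) = 4u^2 - u + 2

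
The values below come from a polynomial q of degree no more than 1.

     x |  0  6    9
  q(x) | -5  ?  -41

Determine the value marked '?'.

The 2 known points determine the degree-1 polynomial uniquely.
Write q(x) = ax + b. Substituting each data point gives a linear system:
  b = -5
  9a + b = -41
Solving the system yields a = -4, b = -5.
So q(x) = -4x - 5.
Then q(6) = -29.

-29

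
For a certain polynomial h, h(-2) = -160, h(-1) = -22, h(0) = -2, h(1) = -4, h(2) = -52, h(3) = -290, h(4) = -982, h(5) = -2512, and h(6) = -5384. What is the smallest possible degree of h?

Forward differences of the values at t = -2, -1, 0, 1, 2, 3, 4, 5, 6:
  h  : -160  -22  -2  -4  -52  -290  -982  -2512  -5384
  Δ  : 138  20  -2  -48  -238  -692  -1530  -2872
  Δ^2: -118  -22  -46  -190  -454  -838  -1342
  Δ^3: 96  -24  -144  -264  -384  -504
  Δ^4: -120  -120  -120  -120  -120
  Δ^5: 0  0  0  0
  Δ^6: 0  0  0
  Δ^7: 0  0
  Δ^8: 0
The fourth differences are constant (-120) and nonzero, while all higher differences vanish, so the minimal degree is 4.

4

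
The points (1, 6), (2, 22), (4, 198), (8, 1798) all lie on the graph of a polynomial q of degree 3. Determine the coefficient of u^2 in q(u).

Write q(u) = au^3 + bu^2 + cu + d. Substituting each data point gives a linear system:
  a + b + c + d = 6
  8a + 4b + 2c + d = 22
  64a + 16b + 4c + d = 198
  512a + 64b + 8c + d = 1798
Solving the system yields a = 4, b = -4, c = 0, d = 6.
So q(u) = 4u^3 - 4u^2 + 6.
The coefficient of u^2 is -4.

-4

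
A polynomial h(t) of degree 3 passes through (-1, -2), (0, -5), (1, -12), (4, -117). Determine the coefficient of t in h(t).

Write h(t) = at^3 + bt^2 + ct + d. Substituting each data point gives a linear system:
  -a + b - c + d = -2
  d = -5
  a + b + c + d = -12
  64a + 16b + 4c + d = -117
Solving the system yields a = -1, b = -2, c = -4, d = -5.
So h(t) = -t³ - 2t² - 4t - 5.
The coefficient of t is -4.

-4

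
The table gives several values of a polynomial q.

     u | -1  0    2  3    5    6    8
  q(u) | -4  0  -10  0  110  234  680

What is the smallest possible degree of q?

Divided differences on the nodes -1, 0, 2, 3, 5, 6, 8:
  order 0: -4  0  -10  0  110  234  680
  order 1: 4  -5  10  55  124  223
  order 2: -3  5  15  23  33
  order 3: 2  2  2  2
  order 4: 0  0  0
  order 5: 0  0
  order 6: 0
The order-3 divided differences are all 2 (nonzero) and every higher order vanishes, so the data lies on a polynomial of degree exactly 3.

3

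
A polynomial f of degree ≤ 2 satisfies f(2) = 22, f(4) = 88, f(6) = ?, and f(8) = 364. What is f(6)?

On equispaced nodes a degree-2 polynomial has vanishing third forward difference, so
  - f(2) + 3·f(4) - 3·f(6) + f(8) = 0.
Substituting the known values and solving for f(6):
  -3·f(6) = -606
  f(6) = 202.

202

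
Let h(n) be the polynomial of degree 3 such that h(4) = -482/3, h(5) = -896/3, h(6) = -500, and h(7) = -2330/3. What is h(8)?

Forward differences of the values at n = 4, 5, 6, 7:
  h  : -482/3  -896/3  -500  -2330/3
  Δ  : -138  -604/3  -830/3
  Δ^2: -190/3  -226/3
  Δ^3: -12
The third differences are constant, confirming degree 3.
Interpolating (Newton forward form) and evaluating at n = 8 gives h(8) = -3422/3.

-3422/3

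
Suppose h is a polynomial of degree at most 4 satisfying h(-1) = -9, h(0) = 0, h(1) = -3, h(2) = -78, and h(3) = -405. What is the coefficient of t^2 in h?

-1

Write h(t) = at^4 + bt^3 + ct^2 + dt + e. Substituting each data point gives a linear system:
  a - b + c - d + e = -9
  e = 0
  a + b + c + d + e = -3
  16a + 8b + 4c + 2d + e = -78
  81a + 27b + 9c + 3d + e = -405
Solving the system yields a = -5, b = 0, c = -1, d = 3, e = 0.
So h(t) = -5t^4 - t^2 + 3t.
The coefficient of t^2 is -1.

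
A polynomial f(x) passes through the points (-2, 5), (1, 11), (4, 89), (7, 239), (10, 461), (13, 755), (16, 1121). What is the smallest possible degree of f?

Forward differences of the values at x = -2, 1, 4, 7, 10, 13, 16:
  f  : 5  11  89  239  461  755  1121
  Δ  : 6  78  150  222  294  366
  Δ^2: 72  72  72  72  72
  Δ^3: 0  0  0  0
  Δ^4: 0  0  0
  Δ^5: 0  0
  Δ^6: 0
The second differences are constant (72) and nonzero, while all higher differences vanish, so the minimal degree is 2.

2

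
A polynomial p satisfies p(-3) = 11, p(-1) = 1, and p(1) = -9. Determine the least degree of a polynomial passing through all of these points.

Forward differences of the values at t = -3, -1, 1:
  p  : 11  1  -9
  Δ  : -10  -10
  Δ^2: 0
The first differences are constant (-10) and nonzero, while all higher differences vanish, so the minimal degree is 1.

1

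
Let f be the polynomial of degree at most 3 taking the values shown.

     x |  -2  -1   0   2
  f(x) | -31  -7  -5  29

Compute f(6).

Write f(x) = ax^3 + bx^2 + cx + d. Substituting each data point gives a linear system:
  -8a + 4b - 2c + d = -31
  -a + b - c + d = -7
  d = -5
  8a + 4b + 2c + d = 29
Solving the system yields a = 4, b = 1, c = -1, d = -5.
So f(x) = 4x^3 + x^2 - x - 5.
Then f(6) = 889.

889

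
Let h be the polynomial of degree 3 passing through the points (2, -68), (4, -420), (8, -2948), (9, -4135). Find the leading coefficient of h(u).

-5

Write h(u) = au^3 + bu^2 + cu + d. Substituting each data point gives a linear system:
  8a + 4b + 2c + d = -68
  64a + 16b + 4c + d = -420
  512a + 64b + 8c + d = -2948
  729a + 81b + 9c + d = -4135
Solving the system yields a = -5, b = -6, c = 0, d = -4.
So h(u) = -5u^3 - 6u^2 - 4.
The leading coefficient is -5.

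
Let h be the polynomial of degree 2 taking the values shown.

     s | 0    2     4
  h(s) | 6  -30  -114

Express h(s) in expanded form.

Write h(s) = as^2 + bs + c. Substituting each data point gives a linear system:
  c = 6
  4a + 2b + c = -30
  16a + 4b + c = -114
Solving the system yields a = -6, b = -6, c = 6.
So h(s) = -6s^2 - 6s + 6.
Check: h(2) = -30. ✓

h(s) = -6s^2 - 6s + 6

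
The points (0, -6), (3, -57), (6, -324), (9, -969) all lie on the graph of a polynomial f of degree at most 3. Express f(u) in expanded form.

Write f(u) = au^3 + bu^2 + cu + d. Substituting each data point gives a linear system:
  d = -6
  27a + 9b + 3c + d = -57
  216a + 36b + 6c + d = -324
  729a + 81b + 9c + d = -969
Solving the system yields a = -1, b = -3, c = 1, d = -6.
So f(u) = -u³ - 3u² + u - 6.
Check: f(6) = -324. ✓

f(u) = -u^3 - 3u^2 + u - 6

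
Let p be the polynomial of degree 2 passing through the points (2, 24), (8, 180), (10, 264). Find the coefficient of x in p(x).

Write p(x) = ax^2 + bx + c. Substituting each data point gives a linear system:
  4a + 2b + c = 24
  64a + 8b + c = 180
  100a + 10b + c = 264
Solving the system yields a = 2, b = 6, c = 4.
So p(x) = 2x² + 6x + 4.
The coefficient of x is 6.

6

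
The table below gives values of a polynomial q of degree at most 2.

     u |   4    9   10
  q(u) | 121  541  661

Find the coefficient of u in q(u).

Write q(u) = au^2 + bu + c. Substituting each data point gives a linear system:
  16a + 4b + c = 121
  81a + 9b + c = 541
  100a + 10b + c = 661
Solving the system yields a = 6, b = 6, c = 1.
So q(u) = 6u^2 + 6u + 1.
The coefficient of u is 6.

6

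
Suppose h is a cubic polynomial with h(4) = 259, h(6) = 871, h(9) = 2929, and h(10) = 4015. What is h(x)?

h(x) = 4x^3 + 2x - 5

Using the Lagrange interpolation formula with nodes 4, 6, 9, 10:
  L_0(x) = (x - 6)(x - 9)(x - 10) / -60
  L_1(x) = (x - 4)(x - 9)(x - 10) / 24
  L_2(x) = (x - 4)(x - 6)(x - 10) / -15
  L_3(x) = (x - 4)(x - 6)(x - 9) / 24
Then h(x) = 259·L_0(x) + 871·L_1(x) + 2929·L_2(x) + 4015·L_3(x).
Expanding and collecting terms gives h(x) = 4x³ + 2x - 5.
Check: h(10) = 4015. ✓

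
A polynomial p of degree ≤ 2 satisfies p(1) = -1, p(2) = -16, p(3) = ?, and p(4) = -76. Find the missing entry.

-41

The 3 known points determine the degree-2 polynomial uniquely.
Write p(s) = as^2 + bs + c. Substituting each data point gives a linear system:
  a + b + c = -1
  4a + 2b + c = -16
  16a + 4b + c = -76
Solving the system yields a = -5, b = 0, c = 4.
So p(s) = -5s² + 4.
Then p(3) = -41.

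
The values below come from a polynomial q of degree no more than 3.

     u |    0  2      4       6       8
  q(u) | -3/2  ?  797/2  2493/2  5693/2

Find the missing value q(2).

125/2

The 4 known points determine the degree-3 polynomial uniquely.
Write q(u) = au^3 + bu^2 + cu + d. Substituting each data point gives a linear system:
  d = -3/2
  64a + 16b + 4c + d = 797/2
  216a + 36b + 6c + d = 2493/2
  512a + 64b + 8c + d = 5693/2
Solving the system yields a = 5, b = 4, c = 4, d = -3/2.
So q(u) = 5u^3 + 4u^2 + 4u - 3/2.
Then q(2) = 125/2.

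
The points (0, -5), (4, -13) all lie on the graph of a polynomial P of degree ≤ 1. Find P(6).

Write P(t) = at + b. Substituting each data point gives a linear system:
  b = -5
  4a + b = -13
Solving the system yields a = -2, b = -5.
So P(t) = -2t - 5.
Then P(6) = -17.

-17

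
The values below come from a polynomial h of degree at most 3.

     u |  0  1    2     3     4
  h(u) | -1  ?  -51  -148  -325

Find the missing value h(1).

On equispaced nodes a degree-3 polynomial has vanishing fourth forward difference, so
  h(0) - 4·h(1) + 6·h(2) - 4·h(3) + h(4) = 0.
Substituting the known values and solving for h(1):
  -4·h(1) = 40
  h(1) = -10.

-10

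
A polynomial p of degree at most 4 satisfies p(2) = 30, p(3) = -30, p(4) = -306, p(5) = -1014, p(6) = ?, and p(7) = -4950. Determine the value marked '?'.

-2442

The 5 known points determine the degree-4 polynomial uniquely.
Write p(t) = at^4 + bt^3 + ct^2 + dt + e. Substituting each data point gives a linear system:
  16a + 8b + 4c + 2d + e = 30
  81a + 27b + 9c + 3d + e = -30
  256a + 64b + 16c + 4d + e = -306
  625a + 125b + 25c + 5d + e = -1014
  2401a + 343b + 49c + 7d + e = -4950
Solving the system yields a = -3, b = 6, c = 3, d = 6, e = 6.
So p(t) = -3t⁴ + 6t³ + 3t² + 6t + 6.
Then p(6) = -2442.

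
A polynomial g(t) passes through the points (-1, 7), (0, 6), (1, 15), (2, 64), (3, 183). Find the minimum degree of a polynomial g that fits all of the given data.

3

Forward differences of the values at t = -1, 0, 1, 2, 3:
  g  : 7  6  15  64  183
  Δ  : -1  9  49  119
  Δ^2: 10  40  70
  Δ^3: 30  30
  Δ^4: 0
The third differences are constant (30) and nonzero, while all higher differences vanish, so the minimal degree is 3.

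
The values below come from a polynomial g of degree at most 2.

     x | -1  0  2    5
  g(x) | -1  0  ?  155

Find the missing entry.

The 3 known points determine the degree-2 polynomial uniquely.
Write g(x) = ax^2 + bx + c. Substituting each data point gives a linear system:
  a - b + c = -1
  c = 0
  25a + 5b + c = 155
Solving the system yields a = 5, b = 6, c = 0.
So g(x) = 5x^2 + 6x.
Then g(2) = 32.

32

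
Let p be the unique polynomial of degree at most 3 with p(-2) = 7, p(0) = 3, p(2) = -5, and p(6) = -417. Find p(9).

-2901/2

Using the Lagrange interpolation formula with nodes -2, 0, 2, 6:
  L_0(u) = u(u - 2)(u - 6) / -64
  L_1(u) = (u + 2)(u - 2)(u - 6) / 24
  L_2(u) = (u + 2)u(u - 6) / -32
  L_3(u) = (u + 2)u(u - 2) / 192
Then p(u) = 7·L_0(u) + 3·L_1(u) - 5·L_2(u) - 417·L_3(u).
Expanding and collecting terms gives p(u) = -2u³ - (1/2)u² + 5u + 3.
Evaluating at u = 9: p(9) = -2901/2.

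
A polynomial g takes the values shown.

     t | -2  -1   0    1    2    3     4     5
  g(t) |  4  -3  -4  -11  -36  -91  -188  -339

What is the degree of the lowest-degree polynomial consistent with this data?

Forward differences of the values at t = -2, -1, 0, 1, 2, 3, 4, 5:
  g  : 4  -3  -4  -11  -36  -91  -188  -339
  Δ  : -7  -1  -7  -25  -55  -97  -151
  Δ^2: 6  -6  -18  -30  -42  -54
  Δ^3: -12  -12  -12  -12  -12
  Δ^4: 0  0  0  0
  Δ^5: 0  0  0
  Δ^6: 0  0
  Δ^7: 0
The third differences are constant (-12) and nonzero, while all higher differences vanish, so the minimal degree is 3.

3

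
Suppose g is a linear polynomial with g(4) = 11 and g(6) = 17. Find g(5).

Using the Lagrange interpolation formula with nodes 4, 6:
  L_0(x) = (x - 6) / -2
  L_1(x) = (x - 4) / 2
Then g(x) = 11·L_0(x) + 17·L_1(x).
Expanding and collecting terms gives g(x) = 3x - 1.
Evaluating at x = 5: g(5) = 14.

14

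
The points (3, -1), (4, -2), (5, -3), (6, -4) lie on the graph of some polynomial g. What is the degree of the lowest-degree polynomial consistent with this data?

1

Forward differences of the values at n = 3, 4, 5, 6:
  g  : -1  -2  -3  -4
  Δ  : -1  -1  -1
  Δ^2: 0  0
  Δ^3: 0
The first differences are constant (-1) and nonzero, while all higher differences vanish, so the minimal degree is 1.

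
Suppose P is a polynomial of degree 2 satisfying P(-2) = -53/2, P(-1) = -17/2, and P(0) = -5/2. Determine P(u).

Write P(u) = au^2 + bu + c. Substituting each data point gives a linear system:
  4a - 2b + c = -53/2
  a - b + c = -17/2
  c = -5/2
Solving the system yields a = -6, b = 0, c = -5/2.
So P(u) = -6u² - 5/2.
Check: P(-2) = -53/2. ✓

P(u) = -6u^2 - 5/2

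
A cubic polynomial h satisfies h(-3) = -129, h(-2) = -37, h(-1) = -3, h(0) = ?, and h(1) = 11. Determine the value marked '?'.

On equispaced nodes a degree-3 polynomial has vanishing fourth forward difference, so
  h(-3) - 4·h(-2) + 6·h(-1) - 4·h(0) + h(1) = 0.
Substituting the known values and solving for h(0):
  -4·h(0) = -12
  h(0) = 3.

3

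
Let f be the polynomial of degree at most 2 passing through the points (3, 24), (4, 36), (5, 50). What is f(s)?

Using the Lagrange interpolation formula with nodes 3, 4, 5:
  L_0(s) = (s - 4)(s - 5) / 2
  L_1(s) = (s - 3)(s - 5) / -1
  L_2(s) = (s - 3)(s - 4) / 2
Then f(s) = 24·L_0(s) + 36·L_1(s) + 50·L_2(s).
Expanding and collecting terms gives f(s) = s^2 + 5s.
Check: f(4) = 36. ✓

f(s) = s^2 + 5s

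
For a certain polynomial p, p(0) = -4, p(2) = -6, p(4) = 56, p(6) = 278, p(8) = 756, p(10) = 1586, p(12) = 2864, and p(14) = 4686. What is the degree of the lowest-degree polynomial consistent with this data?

3

Forward differences of the values at n = 0, 2, 4, 6, 8, 10, 12, 14:
  p  : -4  -6  56  278  756  1586  2864  4686
  Δ  : -2  62  222  478  830  1278  1822
  Δ^2: 64  160  256  352  448  544
  Δ^3: 96  96  96  96  96
  Δ^4: 0  0  0  0
  Δ^5: 0  0  0
  Δ^6: 0  0
  Δ^7: 0
The third differences are constant (96) and nonzero, while all higher differences vanish, so the minimal degree is 3.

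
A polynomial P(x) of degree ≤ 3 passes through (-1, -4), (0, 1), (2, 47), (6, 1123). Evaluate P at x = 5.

Using the Lagrange interpolation formula with nodes -1, 0, 2, 6:
  L_0(x) = x(x - 2)(x - 6) / -21
  L_1(x) = (x + 1)(x - 2)(x - 6) / 12
  L_2(x) = (x + 1)x(x - 6) / -24
  L_3(x) = (x + 1)x(x - 2) / 168
Then P(x) = -4·L_0(x) + 1·L_1(x) + 47·L_2(x) + 1123·L_3(x).
Expanding and collecting terms gives P(x) = 5x^3 + x^2 + x + 1.
Evaluating at x = 5: P(5) = 656.

656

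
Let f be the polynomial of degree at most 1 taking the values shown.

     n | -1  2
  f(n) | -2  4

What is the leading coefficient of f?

Write f(n) = an + b. Substituting each data point gives a linear system:
  -a + b = -2
  2a + b = 4
Solving the system yields a = 2, b = 0.
So f(n) = 2n.
The leading coefficient is 2.

2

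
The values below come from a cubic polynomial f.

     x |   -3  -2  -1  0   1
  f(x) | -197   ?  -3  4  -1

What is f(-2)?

The 4 known points determine the degree-3 polynomial uniquely.
Write f(x) = ax^3 + bx^2 + cx + d. Substituting each data point gives a linear system:
  -27a + 9b - 3c + d = -197
  -a + b - c + d = -3
  d = 4
  a + b + c + d = -1
Solving the system yields a = 6, b = -6, c = -5, d = 4.
So f(x) = 6x^3 - 6x^2 - 5x + 4.
Then f(-2) = -58.

-58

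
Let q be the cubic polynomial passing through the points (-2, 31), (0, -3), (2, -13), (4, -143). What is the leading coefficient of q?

Write q(n) = an^3 + bn^2 + cn + d. Substituting each data point gives a linear system:
  -8a + 4b - 2c + d = 31
  d = -3
  8a + 4b + 2c + d = -13
  64a + 16b + 4c + d = -143
Solving the system yields a = -3, b = 3, c = 1, d = -3.
So q(n) = -3n^3 + 3n^2 + n - 3.
The leading coefficient is -3.

-3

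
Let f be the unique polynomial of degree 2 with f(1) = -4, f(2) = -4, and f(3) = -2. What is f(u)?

f(u) = u^2 - 3u - 2

Write f(u) = au^2 + bu + c. Substituting each data point gives a linear system:
  a + b + c = -4
  4a + 2b + c = -4
  9a + 3b + c = -2
Solving the system yields a = 1, b = -3, c = -2.
So f(u) = u^2 - 3u - 2.
Check: f(2) = -4. ✓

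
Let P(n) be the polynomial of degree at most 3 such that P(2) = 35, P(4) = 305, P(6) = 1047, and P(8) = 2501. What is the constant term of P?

Write P(n) = an^3 + bn^2 + cn + d. Substituting each data point gives a linear system:
  8a + 4b + 2c + d = 35
  64a + 16b + 4c + d = 305
  216a + 36b + 6c + d = 1047
  512a + 64b + 8c + d = 2501
Solving the system yields a = 5, b = -1, c = 1, d = -3.
So P(n) = 5n^3 - n^2 + n - 3.
The constant term is -3.

-3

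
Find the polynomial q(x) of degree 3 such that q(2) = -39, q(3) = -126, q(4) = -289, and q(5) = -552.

Write q(x) = ax^3 + bx^2 + cx + d. Substituting each data point gives a linear system:
  8a + 4b + 2c + d = -39
  27a + 9b + 3c + d = -126
  64a + 16b + 4c + d = -289
  125a + 25b + 5c + d = -552
Solving the system yields a = -4, b = -2, c = -1, d = 3.
So q(x) = -4x³ - 2x² - x + 3.
Check: q(5) = -552. ✓

q(x) = -4x^3 - 2x^2 - x + 3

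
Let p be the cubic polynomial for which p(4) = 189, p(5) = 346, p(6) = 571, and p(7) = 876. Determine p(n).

p(n) = 2n^3 + 4n^2 - n + 1

Write p(n) = an^3 + bn^2 + cn + d. Substituting each data point gives a linear system:
  64a + 16b + 4c + d = 189
  125a + 25b + 5c + d = 346
  216a + 36b + 6c + d = 571
  343a + 49b + 7c + d = 876
Solving the system yields a = 2, b = 4, c = -1, d = 1.
So p(n) = 2n^3 + 4n^2 - n + 1.
Check: p(6) = 571. ✓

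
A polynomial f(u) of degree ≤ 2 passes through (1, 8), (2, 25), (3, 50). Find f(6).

173

Write f(u) = au^2 + bu + c. Substituting each data point gives a linear system:
  a + b + c = 8
  4a + 2b + c = 25
  9a + 3b + c = 50
Solving the system yields a = 4, b = 5, c = -1.
So f(u) = 4u^2 + 5u - 1.
Then f(6) = 173.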